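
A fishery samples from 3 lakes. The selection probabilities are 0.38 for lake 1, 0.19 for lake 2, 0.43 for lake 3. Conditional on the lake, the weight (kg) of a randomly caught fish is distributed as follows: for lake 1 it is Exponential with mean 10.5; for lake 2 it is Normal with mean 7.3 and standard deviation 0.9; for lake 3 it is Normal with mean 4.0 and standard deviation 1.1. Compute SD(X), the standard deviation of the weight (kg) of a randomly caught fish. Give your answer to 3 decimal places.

Per component, 1: μ=10.5, E[X²]=220.5; 2: μ=7.3, E[X²]=54.1; 3: μ=4, E[X²]=17.21.
E[X] = 0.38·10.5 + 0.19·7.3 + 0.43·4 = 7.097.
E[X²] = 0.38·220.5 + 0.19·54.1 + 0.43·17.21 = 101.469.
Var(X) = E[X²] − (E[X])² = 101.469 − 50.3674 = 51.1019.
SD(X) = √51.1019 = 7.14856.

7.149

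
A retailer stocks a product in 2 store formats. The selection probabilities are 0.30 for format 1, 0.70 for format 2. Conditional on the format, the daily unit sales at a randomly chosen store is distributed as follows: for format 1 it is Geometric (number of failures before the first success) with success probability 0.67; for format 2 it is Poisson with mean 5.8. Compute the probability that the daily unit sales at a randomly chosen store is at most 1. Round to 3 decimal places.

Conditional on each format, P(X ≤ 1): 1: 0.8911; 2: 0.0205874.
By total probability, P(X ≤ 1) = 0.3·0.8911 + 0.7·0.0205874 = 0.281741.

0.282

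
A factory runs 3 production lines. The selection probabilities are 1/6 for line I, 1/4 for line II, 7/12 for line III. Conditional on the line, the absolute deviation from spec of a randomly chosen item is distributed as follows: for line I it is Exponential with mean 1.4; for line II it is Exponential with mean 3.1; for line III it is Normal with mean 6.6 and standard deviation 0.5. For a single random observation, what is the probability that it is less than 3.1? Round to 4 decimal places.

Conditional on each line, P(X < 3.1): I: 0.890768; II: 0.632121; III: 1.27981e-12.
By total probability, P(X < 3.1) = 0.166667·0.890768 + 0.25·0.632121 + 0.583333·1.27981e-12 = 0.306492.

0.3065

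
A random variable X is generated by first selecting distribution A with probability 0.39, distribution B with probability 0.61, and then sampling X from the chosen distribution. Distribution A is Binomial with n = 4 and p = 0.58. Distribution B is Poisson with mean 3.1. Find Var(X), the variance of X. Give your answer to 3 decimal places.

2.416

Per component, A: μ=2.32, E[X²]=6.3568; B: μ=3.1, E[X²]=12.71.
E[X] = 0.39·2.32 + 0.61·3.1 = 2.7958.
E[X²] = 0.39·6.3568 + 0.61·12.71 = 10.2323.
Var(X) = E[X²] − (E[X])² = 10.2323 − 7.8165 = 2.41575.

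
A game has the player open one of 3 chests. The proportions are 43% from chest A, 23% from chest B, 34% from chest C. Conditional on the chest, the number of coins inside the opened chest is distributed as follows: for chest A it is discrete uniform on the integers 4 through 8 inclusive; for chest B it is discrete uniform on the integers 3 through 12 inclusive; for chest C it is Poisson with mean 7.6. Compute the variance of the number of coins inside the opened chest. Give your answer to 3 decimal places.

Per component, A: μ=6, E[X²]=38; B: μ=7.5, E[X²]=64.5; C: μ=7.6, E[X²]=65.36.
E[X] = 0.43·6 + 0.23·7.5 + 0.34·7.6 = 6.889.
E[X²] = 0.43·38 + 0.23·64.5 + 0.34·65.36 = 53.3974.
Var(X) = E[X²] − (E[X])² = 53.3974 − 47.4583 = 5.93908.

5.939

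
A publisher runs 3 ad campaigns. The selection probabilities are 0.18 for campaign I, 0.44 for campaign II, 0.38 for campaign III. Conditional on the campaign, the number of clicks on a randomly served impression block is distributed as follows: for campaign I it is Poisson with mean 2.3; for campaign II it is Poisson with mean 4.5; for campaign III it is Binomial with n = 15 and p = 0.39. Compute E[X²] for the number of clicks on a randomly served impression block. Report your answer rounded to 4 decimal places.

For each component E[X²] = Var + (mean)², giving I: 7.59; II: 24.75; III: 37.791.
Overall E[X²] = 0.18·7.59 + 0.44·24.75 + 0.38·37.791 = 26.6168.

26.6168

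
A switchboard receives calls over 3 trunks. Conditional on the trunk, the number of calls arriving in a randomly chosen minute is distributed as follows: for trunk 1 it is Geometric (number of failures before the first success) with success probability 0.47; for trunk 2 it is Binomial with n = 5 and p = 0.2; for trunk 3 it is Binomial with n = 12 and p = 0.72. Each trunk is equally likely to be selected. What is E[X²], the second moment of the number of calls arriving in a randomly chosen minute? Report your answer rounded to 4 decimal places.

27.5132

For each component E[X²] = Var + (mean)², giving 1: 3.67089; 2: 1.8; 3: 77.0688.
Overall E[X²] = 0.333333·3.67089 + 0.333333·1.8 + 0.333333·77.0688 = 27.5132.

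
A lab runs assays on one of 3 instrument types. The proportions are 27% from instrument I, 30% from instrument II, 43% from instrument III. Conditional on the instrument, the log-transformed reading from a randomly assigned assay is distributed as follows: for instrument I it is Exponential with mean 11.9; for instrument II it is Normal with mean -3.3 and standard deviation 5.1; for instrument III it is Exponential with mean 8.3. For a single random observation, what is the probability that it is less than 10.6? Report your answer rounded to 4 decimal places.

Conditional on each instrument, P(X < 10.6): I: 0.589655; II: 0.99679; III: 0.721158.
By total probability, P(X < 10.6) = 0.27·0.589655 + 0.3·0.99679 + 0.43·0.721158 = 0.768341.

0.7683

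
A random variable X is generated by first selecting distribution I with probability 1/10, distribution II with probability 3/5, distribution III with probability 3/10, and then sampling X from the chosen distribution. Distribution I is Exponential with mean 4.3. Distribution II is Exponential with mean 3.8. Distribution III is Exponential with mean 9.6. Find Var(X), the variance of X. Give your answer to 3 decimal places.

Per component, I: μ=4.3, E[X²]=36.98; II: μ=3.8, E[X²]=28.88; III: μ=9.6, E[X²]=184.32.
E[X] = 0.1·4.3 + 0.6·3.8 + 0.3·9.6 = 5.59.
E[X²] = 0.1·36.98 + 0.6·28.88 + 0.3·184.32 = 76.322.
Var(X) = E[X²] − (E[X])² = 76.322 − 31.2481 = 45.0739.

45.074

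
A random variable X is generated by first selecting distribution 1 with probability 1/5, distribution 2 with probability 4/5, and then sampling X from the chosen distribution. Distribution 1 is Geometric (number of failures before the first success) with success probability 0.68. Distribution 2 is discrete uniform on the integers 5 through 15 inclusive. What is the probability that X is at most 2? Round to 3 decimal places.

0.193

Conditional on each component, P(X ≤ 2): 1: 0.967232; 2: 0.
By total probability, P(X ≤ 2) = 0.2·0.967232 + 0.8·0 = 0.193446.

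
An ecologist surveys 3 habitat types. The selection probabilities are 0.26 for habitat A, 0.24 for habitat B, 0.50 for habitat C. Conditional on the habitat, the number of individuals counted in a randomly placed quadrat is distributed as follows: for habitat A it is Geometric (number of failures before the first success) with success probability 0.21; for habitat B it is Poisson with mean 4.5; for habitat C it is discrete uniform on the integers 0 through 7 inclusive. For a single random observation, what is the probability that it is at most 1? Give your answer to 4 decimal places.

Conditional on each habitat, P(X ≤ 1): A: 0.3759; B: 0.0610995; C: 0.25.
By total probability, P(X ≤ 1) = 0.26·0.3759 + 0.24·0.0610995 + 0.5·0.25 = 0.237398.

0.2374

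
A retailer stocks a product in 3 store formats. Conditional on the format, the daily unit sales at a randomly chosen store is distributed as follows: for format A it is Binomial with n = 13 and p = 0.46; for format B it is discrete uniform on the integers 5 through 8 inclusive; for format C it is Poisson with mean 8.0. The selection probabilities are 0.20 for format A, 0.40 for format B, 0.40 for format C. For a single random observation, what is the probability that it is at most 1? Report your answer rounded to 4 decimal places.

0.0020

Conditional on each format, P(X ≤ 1): A: 0.00400842; B: 0; C: 0.00301916.
By total probability, P(X ≤ 1) = 0.2·0.00400842 + 0.4·0 + 0.4·0.00301916 = 0.00200935.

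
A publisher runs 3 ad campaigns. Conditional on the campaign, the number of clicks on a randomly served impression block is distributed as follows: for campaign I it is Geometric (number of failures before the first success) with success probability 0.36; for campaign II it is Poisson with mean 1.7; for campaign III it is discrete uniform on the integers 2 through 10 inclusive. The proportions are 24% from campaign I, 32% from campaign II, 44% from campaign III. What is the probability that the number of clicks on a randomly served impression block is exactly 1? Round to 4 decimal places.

0.1547

Conditional on each campaign, P(X = 1): I: 0.2304; II: 0.310562; III: 0.
By total probability, P(X = 1) = 0.24·0.2304 + 0.32·0.310562 + 0.44·0 = 0.154676.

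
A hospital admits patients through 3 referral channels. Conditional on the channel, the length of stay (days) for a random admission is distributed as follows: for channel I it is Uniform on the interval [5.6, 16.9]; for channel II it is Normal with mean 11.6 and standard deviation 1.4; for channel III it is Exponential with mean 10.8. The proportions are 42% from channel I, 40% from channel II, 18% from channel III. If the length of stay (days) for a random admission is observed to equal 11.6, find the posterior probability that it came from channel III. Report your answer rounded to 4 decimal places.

Likelihoods f(11.6 | ·): I: 0.0884956; II: 0.284959; III: 0.0316309.
Posterior ∝ prior × likelihood. Numerator for III: 0.18·0.0316309 = 0.00569357.
Normalizing constant: 0.42·0.0884956 + 0.4·0.284959 + 0.18·0.0316309 = 0.156845.
P(III | observation) = 0.00569357 / 0.156845 = 0.0363005.

0.0363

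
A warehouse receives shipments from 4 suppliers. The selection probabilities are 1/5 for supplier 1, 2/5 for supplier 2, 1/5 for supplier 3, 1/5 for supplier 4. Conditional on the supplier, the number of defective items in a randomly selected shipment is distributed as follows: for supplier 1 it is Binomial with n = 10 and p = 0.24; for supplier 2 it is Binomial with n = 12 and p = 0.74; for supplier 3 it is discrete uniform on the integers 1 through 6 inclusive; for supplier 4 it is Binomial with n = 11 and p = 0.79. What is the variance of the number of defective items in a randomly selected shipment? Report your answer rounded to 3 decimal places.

10.623

Per component, 1: μ=2.4, E[X²]=7.584; 2: μ=8.88, E[X²]=81.1632; 3: μ=3.5, E[X²]=15.1667; 4: μ=8.69, E[X²]=77.341.
E[X] = 0.2·2.4 + 0.4·8.88 + 0.2·3.5 + 0.2·8.69 = 6.47.
E[X²] = 0.2·7.584 + 0.4·81.1632 + 0.2·15.1667 + 0.2·77.341 = 52.4836.
Var(X) = E[X²] − (E[X])² = 52.4836 − 41.8609 = 10.6227.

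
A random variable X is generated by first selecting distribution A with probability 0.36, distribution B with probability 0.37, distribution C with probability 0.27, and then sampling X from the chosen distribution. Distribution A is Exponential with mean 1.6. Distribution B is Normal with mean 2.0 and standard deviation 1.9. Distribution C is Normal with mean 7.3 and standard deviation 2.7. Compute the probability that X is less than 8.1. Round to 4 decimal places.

0.8939

Conditional on each component, P(X < 8.1): A: 0.99367; B: 0.999338; C: 0.616498.
By total probability, P(X < 8.1) = 0.36·0.99367 + 0.37·0.999338 + 0.27·0.616498 = 0.893931.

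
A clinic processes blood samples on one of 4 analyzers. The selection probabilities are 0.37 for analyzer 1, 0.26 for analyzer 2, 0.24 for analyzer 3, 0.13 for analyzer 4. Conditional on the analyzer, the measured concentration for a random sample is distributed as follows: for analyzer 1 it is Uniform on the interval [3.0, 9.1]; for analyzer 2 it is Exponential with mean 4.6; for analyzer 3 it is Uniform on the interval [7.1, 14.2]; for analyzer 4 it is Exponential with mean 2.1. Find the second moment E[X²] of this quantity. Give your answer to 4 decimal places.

For each component E[X²] = Var + (mean)², giving 1: 39.7033; 2: 42.32; 3: 117.623; 4: 8.82.
Overall E[X²] = 0.37·39.7033 + 0.26·42.32 + 0.24·117.623 + 0.13·8.82 = 55.0696.

55.0696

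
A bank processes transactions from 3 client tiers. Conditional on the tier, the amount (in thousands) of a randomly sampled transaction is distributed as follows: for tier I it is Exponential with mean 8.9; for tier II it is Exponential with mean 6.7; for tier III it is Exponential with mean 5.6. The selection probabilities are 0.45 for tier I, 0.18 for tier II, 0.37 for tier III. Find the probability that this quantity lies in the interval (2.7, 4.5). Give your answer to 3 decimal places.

0.152

Conditional on each tier, P(2.7 < X < 4.5): I: 0.135193; II: 0.157453; III: 0.169732.
By total probability, P(2.7 < X < 4.5) = 0.45·0.135193 + 0.18·0.157453 + 0.37·0.169732 = 0.151979.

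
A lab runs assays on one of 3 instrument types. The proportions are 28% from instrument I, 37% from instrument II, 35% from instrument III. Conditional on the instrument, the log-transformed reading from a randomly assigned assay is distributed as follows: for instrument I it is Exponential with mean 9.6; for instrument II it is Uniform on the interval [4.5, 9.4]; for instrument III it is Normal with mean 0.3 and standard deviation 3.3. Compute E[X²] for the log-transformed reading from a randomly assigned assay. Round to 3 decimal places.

For each component E[X²] = Var + (mean)², giving I: 184.32; II: 50.3033; III: 10.98.
Overall E[X²] = 0.28·184.32 + 0.37·50.3033 + 0.35·10.98 = 74.0648.

74.065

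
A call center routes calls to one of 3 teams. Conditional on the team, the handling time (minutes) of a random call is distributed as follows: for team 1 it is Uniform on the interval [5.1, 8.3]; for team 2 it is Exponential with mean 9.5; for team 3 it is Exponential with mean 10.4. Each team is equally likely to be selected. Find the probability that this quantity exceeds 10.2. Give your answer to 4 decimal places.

Conditional on each team, P(X > 10.2): 1: 0; 2: 0.341747; 3: 0.375023.
By total probability, P(X > 10.2) = 0.333333·0 + 0.333333·0.341747 + 0.333333·0.375023 = 0.238923.

0.2389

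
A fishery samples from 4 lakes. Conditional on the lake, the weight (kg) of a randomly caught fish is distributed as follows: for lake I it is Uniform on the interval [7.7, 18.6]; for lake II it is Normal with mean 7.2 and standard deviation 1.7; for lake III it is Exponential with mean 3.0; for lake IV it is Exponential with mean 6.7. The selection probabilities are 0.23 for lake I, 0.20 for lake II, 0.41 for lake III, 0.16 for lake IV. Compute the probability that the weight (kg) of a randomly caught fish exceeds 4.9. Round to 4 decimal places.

0.5695

Conditional on each lake, P(X > 4.9): I: 1; II: 0.911963; III: 0.195278; IV: 0.481262.
By total probability, P(X > 4.9) = 0.23·1 + 0.2·0.911963 + 0.41·0.195278 + 0.16·0.481262 = 0.569458.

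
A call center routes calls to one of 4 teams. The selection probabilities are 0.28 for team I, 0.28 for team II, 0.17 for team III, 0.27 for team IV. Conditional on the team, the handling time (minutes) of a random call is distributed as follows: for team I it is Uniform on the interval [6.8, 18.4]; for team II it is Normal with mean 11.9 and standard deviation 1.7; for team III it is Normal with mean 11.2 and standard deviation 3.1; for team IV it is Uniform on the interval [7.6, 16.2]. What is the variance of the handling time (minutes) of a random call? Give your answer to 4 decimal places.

Per component, I: μ=12.6, E[X²]=169.973; II: μ=11.9, E[X²]=144.5; III: μ=11.2, E[X²]=135.05; IV: μ=11.9, E[X²]=147.773.
E[X] = 0.28·12.6 + 0.28·11.9 + 0.17·11.2 + 0.27·11.9 = 11.977.
E[X²] = 0.28·169.973 + 0.28·144.5 + 0.17·135.05 + 0.27·147.773 = 150.91.
Var(X) = E[X²] − (E[X])² = 150.91 − 143.449 = 7.4613.

7.4613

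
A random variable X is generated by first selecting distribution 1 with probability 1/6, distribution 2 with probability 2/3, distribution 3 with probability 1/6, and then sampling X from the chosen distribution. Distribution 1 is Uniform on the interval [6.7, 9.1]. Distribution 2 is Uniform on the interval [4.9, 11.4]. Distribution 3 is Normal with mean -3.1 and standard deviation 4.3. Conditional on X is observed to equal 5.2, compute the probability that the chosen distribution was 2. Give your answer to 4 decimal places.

0.9771

Likelihoods f(5.2 | ·): 1: 0; 2: 0.153846; 3: 0.0144011.
Posterior ∝ prior × likelihood. Numerator for 2: 0.666667·0.153846 = 0.102564.
Normalizing constant: 0.166667·0 + 0.666667·0.153846 + 0.166667·0.0144011 = 0.104964.
P(2 | observation) = 0.102564 / 0.104964 = 0.977133.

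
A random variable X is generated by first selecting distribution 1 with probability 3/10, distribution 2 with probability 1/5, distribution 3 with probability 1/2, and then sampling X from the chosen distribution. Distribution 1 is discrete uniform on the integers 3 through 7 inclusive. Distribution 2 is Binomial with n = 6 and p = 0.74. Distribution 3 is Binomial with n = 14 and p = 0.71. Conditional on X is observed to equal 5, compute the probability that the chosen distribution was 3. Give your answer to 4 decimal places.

0.0199

Likelihoods P(X=5 | ·): 1: 0.2; 2: 0.346165; 3: 0.00524008.
Posterior ∝ prior × likelihood. Numerator for 3: 0.5·0.00524008 = 0.00262004.
Normalizing constant: 0.3·0.2 + 0.2·0.346165 + 0.5·0.00524008 = 0.131853.
P(3 | observation) = 0.00262004 / 0.131853 = 0.0198709.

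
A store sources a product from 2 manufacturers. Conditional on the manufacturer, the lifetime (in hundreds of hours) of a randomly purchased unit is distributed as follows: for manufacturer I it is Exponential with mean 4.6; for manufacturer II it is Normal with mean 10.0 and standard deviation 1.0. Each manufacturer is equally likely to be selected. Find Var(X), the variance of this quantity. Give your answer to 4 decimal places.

Per component, I: μ=4.6, E[X²]=42.32; II: μ=10, E[X²]=101.
E[X] = 0.5·4.6 + 0.5·10 = 7.3.
E[X²] = 0.5·42.32 + 0.5·101 = 71.66.
Var(X) = E[X²] − (E[X])² = 71.66 − 53.29 = 18.37.

18.3700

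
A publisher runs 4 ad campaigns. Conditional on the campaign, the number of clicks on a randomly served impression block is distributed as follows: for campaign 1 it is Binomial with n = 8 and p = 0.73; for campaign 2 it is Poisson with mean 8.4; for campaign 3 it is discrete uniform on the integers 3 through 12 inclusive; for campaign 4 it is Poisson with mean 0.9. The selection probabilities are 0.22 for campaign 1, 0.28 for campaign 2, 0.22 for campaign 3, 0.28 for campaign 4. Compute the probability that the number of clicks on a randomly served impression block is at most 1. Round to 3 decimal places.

0.217

Conditional on each campaign, P(X ≤ 1): 1: 0.000639128; 2: 0.00211375; 3: 0; 4: 0.772482.
By total probability, P(X ≤ 1) = 0.22·0.000639128 + 0.28·0.00211375 + 0.22·0 + 0.28·0.772482 = 0.217028.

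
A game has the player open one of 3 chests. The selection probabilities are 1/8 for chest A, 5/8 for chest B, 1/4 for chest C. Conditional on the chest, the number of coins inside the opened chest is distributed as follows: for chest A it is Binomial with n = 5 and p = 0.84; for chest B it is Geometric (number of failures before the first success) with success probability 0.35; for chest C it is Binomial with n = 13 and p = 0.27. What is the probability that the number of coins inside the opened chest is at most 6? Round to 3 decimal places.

0.960

Conditional on each chest, P(X ≤ 6): A: 1; B: 0.950978; C: 0.963498.
By total probability, P(X ≤ 6) = 0.125·1 + 0.625·0.950978 + 0.25·0.963498 = 0.960236.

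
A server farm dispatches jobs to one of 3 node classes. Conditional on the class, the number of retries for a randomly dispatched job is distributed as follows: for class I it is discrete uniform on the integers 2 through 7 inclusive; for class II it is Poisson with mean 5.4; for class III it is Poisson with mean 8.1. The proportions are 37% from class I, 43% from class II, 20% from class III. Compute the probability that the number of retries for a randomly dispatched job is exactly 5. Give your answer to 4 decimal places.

0.1536

Conditional on each class, P(X = 5): I: 0.166667; II: 0.172821; III: 0.088198.
By total probability, P(X = 5) = 0.37·0.166667 + 0.43·0.172821 + 0.2·0.088198 = 0.153619.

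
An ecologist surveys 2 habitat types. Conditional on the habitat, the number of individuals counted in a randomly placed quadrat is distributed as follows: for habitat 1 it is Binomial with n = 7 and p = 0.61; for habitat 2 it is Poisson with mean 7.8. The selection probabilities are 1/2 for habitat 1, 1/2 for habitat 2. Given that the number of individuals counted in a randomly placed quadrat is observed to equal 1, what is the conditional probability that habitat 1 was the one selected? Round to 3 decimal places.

Likelihoods P(X=1 | ·): 1: 0.015025; 2: 0.00319593.
Posterior ∝ prior × likelihood. Numerator for 1: 0.5·0.015025 = 0.00751252.
Normalizing constant: 0.5·0.015025 + 0.5·0.00319593 = 0.00911048.
P(1 | observation) = 0.00751252 / 0.00911048 = 0.824601.

0.825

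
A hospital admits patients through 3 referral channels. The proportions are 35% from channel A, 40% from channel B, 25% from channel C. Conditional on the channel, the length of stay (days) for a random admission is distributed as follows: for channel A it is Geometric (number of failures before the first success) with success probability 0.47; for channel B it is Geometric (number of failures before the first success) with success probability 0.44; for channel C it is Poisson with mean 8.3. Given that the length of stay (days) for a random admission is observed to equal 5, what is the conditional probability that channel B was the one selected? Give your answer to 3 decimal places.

0.262

Likelihoods P(X=5 | ·): A: 0.0196552; B: 0.0242322; C: 0.0815765.
Posterior ∝ prior × likelihood. Numerator for B: 0.4·0.0242322 = 0.00969288.
Normalizing constant: 0.35·0.0196552 + 0.4·0.0242322 + 0.25·0.0815765 = 0.0369663.
P(B | observation) = 0.00969288 / 0.0369663 = 0.262208.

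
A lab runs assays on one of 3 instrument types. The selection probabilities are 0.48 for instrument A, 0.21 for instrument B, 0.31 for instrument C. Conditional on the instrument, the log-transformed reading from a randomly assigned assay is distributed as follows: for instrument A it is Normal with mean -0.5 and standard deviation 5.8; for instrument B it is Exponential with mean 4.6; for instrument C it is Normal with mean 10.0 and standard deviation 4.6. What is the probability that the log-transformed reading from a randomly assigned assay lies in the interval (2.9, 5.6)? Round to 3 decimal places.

0.147

Conditional on each instrument, P(2.9 < X < 5.6): A: 0.132405; B: 0.236359; C: 0.108047.
By total probability, P(2.9 < X < 5.6) = 0.48·0.132405 + 0.21·0.236359 + 0.31·0.108047 = 0.146684.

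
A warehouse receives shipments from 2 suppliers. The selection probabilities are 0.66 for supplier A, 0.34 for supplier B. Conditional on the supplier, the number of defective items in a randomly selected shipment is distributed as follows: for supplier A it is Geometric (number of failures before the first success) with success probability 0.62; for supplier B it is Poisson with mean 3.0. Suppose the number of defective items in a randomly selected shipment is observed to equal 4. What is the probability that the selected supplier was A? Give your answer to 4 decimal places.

0.1299

Likelihoods P(X=4 | ·): A: 0.0129278; B: 0.168031.
Posterior ∝ prior × likelihood. Numerator for A: 0.66·0.0129278 = 0.00853238.
Normalizing constant: 0.66·0.0129278 + 0.34·0.168031 = 0.065663.
P(A | observation) = 0.00853238 / 0.065663 = 0.129942.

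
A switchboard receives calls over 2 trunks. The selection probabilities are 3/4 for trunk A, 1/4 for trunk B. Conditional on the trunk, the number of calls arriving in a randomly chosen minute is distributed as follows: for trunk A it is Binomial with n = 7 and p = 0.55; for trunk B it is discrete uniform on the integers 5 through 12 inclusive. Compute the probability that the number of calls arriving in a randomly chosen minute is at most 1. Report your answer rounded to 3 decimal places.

Conditional on each trunk, P(X ≤ 1): A: 0.0357062; B: 0.
By total probability, P(X ≤ 1) = 0.75·0.0357062 + 0.25·0 = 0.0267796.

0.027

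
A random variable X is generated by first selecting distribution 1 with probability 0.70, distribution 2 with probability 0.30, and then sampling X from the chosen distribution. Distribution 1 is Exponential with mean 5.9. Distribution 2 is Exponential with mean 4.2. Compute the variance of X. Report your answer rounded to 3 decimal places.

30.266

Per component, 1: μ=5.9, E[X²]=69.62; 2: μ=4.2, E[X²]=35.28.
E[X] = 0.7·5.9 + 0.3·4.2 = 5.39.
E[X²] = 0.7·69.62 + 0.3·35.28 = 59.318.
Var(X) = E[X²] − (E[X])² = 59.318 − 29.0521 = 30.2659.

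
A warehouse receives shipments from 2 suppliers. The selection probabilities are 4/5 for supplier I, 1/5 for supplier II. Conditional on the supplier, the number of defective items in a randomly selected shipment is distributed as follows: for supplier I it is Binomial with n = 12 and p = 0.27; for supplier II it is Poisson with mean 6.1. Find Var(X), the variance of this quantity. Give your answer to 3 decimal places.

Per component, I: μ=3.24, E[X²]=12.8628; II: μ=6.1, E[X²]=43.31.
E[X] = 0.8·3.24 + 0.2·6.1 = 3.812.
E[X²] = 0.8·12.8628 + 0.2·43.31 = 18.9522.
Var(X) = E[X²] − (E[X])² = 18.9522 − 14.5313 = 4.4209.

4.421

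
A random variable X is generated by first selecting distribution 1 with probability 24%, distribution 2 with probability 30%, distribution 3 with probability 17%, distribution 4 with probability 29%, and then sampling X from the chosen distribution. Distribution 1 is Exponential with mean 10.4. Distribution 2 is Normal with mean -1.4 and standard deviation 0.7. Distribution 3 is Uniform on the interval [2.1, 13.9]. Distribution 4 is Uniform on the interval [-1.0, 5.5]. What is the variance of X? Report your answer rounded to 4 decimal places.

Per component, 1: μ=10.4, E[X²]=216.32; 2: μ=-1.4, E[X²]=2.45; 3: μ=8, E[X²]=75.6033; 4: μ=2.25, E[X²]=8.58333.
E[X] = 0.24·10.4 + 0.3·-1.4 + 0.17·8 + 0.29·2.25 = 4.0885.
E[X²] = 0.24·216.32 + 0.3·2.45 + 0.17·75.6033 + 0.29·8.58333 = 67.9935.
Var(X) = E[X²] − (E[X])² = 67.9935 − 16.7158 = 51.2777.

51.2777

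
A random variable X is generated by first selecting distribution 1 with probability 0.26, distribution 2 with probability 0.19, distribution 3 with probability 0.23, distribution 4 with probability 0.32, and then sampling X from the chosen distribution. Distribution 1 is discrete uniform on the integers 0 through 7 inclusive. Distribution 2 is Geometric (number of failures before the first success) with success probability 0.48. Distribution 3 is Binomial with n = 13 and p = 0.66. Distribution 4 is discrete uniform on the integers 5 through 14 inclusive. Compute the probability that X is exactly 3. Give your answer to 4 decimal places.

0.0457

Conditional on each component, P(X = 3): 1: 0.125; 2: 0.0674918; 3: 0.00169741; 4: 0.
By total probability, P(X = 3) = 0.26·0.125 + 0.19·0.0674918 + 0.23·0.00169741 + 0.32·0 = 0.0457139.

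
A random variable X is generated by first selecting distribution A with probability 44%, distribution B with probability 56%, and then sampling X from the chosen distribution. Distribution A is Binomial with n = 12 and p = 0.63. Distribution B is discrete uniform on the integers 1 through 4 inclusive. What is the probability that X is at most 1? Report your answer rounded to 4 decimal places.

0.1401

Conditional on each component, P(X ≤ 1): A: 0.000141089; B: 0.25.
By total probability, P(X ≤ 1) = 0.44·0.000141089 + 0.56·0.25 = 0.140062.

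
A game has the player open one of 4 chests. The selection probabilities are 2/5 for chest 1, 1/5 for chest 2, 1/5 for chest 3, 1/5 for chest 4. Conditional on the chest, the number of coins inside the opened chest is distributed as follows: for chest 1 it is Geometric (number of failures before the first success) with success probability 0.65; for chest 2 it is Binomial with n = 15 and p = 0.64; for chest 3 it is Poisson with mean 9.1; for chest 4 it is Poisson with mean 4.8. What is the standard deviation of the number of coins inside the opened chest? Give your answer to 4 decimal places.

4.3999

Per component, 1: μ=0.538462, E[X²]=1.11834; 2: μ=9.6, E[X²]=95.616; 3: μ=9.1, E[X²]=91.91; 4: μ=4.8, E[X²]=27.84.
E[X] = 0.4·0.538462 + 0.2·9.6 + 0.2·9.1 + 0.2·4.8 = 4.91538.
E[X²] = 0.4·1.11834 + 0.2·95.616 + 0.2·91.91 + 0.2·27.84 = 43.5205.
Var(X) = E[X²] − (E[X])² = 43.5205 − 24.161 = 19.3595.
SD(X) = √19.3595 = 4.39995.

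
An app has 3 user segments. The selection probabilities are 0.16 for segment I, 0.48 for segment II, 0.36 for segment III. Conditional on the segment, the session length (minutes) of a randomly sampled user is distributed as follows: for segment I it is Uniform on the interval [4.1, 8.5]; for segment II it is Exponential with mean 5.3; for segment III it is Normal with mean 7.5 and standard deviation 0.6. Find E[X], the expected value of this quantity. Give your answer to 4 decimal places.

Component means — I: 6.3; II: 5.3; III: 7.5.
E[X] = 0.16·6.3 + 0.48·5.3 + 0.36·7.5 = 6.252.

6.2520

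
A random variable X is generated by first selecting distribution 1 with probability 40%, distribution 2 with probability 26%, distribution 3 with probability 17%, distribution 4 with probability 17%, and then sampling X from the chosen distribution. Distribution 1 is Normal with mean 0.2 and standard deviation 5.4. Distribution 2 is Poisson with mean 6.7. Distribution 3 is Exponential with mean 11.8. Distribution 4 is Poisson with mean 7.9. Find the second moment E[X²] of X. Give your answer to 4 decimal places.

84.3877

For each component E[X²] = Var + (mean)², giving 1: 29.2; 2: 51.59; 3: 278.48; 4: 70.31.
Overall E[X²] = 0.4·29.2 + 0.26·51.59 + 0.17·278.48 + 0.17·70.31 = 84.3877.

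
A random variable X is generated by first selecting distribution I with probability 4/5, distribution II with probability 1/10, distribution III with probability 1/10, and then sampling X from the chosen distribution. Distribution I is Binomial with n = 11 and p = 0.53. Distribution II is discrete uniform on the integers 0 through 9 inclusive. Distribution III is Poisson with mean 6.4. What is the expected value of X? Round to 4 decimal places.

Component means — I: 5.83; II: 4.5; III: 6.4.
E[X] = 0.8·5.83 + 0.1·4.5 + 0.1·6.4 = 5.754.

5.7540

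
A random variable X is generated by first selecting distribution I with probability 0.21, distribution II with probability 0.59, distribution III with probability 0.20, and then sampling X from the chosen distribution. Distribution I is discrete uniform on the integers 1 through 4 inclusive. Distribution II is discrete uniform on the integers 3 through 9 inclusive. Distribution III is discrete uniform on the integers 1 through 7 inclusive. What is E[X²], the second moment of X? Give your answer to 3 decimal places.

29.175

For each component E[X²] = Var + (mean)², giving I: 7.5; II: 40; III: 20.
Overall E[X²] = 0.21·7.5 + 0.59·40 + 0.2·20 = 29.175.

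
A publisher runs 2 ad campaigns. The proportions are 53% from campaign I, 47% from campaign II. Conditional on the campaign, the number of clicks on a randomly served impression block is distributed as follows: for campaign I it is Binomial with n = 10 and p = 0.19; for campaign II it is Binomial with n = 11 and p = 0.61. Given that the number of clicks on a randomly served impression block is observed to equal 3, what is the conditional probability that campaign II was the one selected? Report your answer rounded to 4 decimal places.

Likelihoods P(X=3 | ·): I: 0.188294; II: 0.0200443.
Posterior ∝ prior × likelihood. Numerator for II: 0.47·0.0200443 = 0.00942081.
Normalizing constant: 0.53·0.188294 + 0.47·0.0200443 = 0.109217.
P(II | observation) = 0.00942081 / 0.109217 = 0.0862579.

0.0863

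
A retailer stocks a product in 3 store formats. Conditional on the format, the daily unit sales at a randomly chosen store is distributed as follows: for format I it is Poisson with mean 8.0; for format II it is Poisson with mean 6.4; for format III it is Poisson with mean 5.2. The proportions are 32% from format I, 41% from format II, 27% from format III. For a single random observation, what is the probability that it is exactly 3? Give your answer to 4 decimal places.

0.0738

Conditional on each format, P(X = 3): I: 0.0286261; II: 0.0725945; III: 0.129279.
By total probability, P(X = 3) = 0.32·0.0286261 + 0.41·0.0725945 + 0.27·0.129279 = 0.0738294.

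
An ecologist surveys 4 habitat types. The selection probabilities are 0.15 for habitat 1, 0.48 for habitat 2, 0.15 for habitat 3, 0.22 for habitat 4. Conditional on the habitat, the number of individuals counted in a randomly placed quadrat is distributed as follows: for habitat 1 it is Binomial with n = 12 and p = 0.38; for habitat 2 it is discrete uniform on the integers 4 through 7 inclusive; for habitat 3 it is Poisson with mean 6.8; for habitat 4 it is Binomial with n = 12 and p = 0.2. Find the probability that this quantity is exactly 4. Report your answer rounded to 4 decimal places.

0.1979

Conditional on each habitat, P(X = 4): 1: 0.225358; 2: 0.25; 3: 0.0992252; 4: 0.132876.
By total probability, P(X = 4) = 0.15·0.225358 + 0.48·0.25 + 0.15·0.0992252 + 0.22·0.132876 = 0.19792.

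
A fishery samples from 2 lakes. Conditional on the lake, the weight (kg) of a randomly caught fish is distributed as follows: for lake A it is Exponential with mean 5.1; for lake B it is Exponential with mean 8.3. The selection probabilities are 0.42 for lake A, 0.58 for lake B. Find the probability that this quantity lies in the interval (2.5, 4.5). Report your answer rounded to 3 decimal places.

Conditional on each lake, P(2.5 < X < 4.5): A: 0.198698; B: 0.15844.
By total probability, P(2.5 < X < 4.5) = 0.42·0.198698 + 0.58·0.15844 = 0.175349.

0.175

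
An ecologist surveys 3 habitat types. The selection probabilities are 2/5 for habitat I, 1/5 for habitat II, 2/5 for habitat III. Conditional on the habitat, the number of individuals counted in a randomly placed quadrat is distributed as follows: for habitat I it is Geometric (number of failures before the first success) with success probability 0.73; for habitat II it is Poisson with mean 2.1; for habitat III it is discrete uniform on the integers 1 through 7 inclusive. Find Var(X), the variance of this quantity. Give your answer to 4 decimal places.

4.8594

Per component, I: μ=0.369863, E[X²]=0.64346; II: μ=2.1, E[X²]=6.51; III: μ=4, E[X²]=20.
E[X] = 0.4·0.369863 + 0.2·2.1 + 0.4·4 = 2.16795.
E[X²] = 0.4·0.64346 + 0.2·6.51 + 0.4·20 = 9.55938.
Var(X) = E[X²] − (E[X])² = 9.55938 − 4.69999 = 4.8594.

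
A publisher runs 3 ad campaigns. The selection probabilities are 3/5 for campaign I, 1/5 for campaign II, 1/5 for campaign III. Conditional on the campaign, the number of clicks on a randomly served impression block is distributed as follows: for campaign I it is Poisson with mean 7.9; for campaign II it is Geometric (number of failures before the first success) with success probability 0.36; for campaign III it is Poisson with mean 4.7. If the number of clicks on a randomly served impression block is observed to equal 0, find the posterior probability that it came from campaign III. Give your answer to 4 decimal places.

Likelihoods P(X=0 | ·): I: 0.000370744; II: 0.36; III: 0.00909528.
Posterior ∝ prior × likelihood. Numerator for III: 0.2·0.00909528 = 0.00181906.
Normalizing constant: 0.6·0.000370744 + 0.2·0.36 + 0.2·0.00909528 = 0.0740415.
P(III | observation) = 0.00181906 / 0.0740415 = 0.0245681.

0.0246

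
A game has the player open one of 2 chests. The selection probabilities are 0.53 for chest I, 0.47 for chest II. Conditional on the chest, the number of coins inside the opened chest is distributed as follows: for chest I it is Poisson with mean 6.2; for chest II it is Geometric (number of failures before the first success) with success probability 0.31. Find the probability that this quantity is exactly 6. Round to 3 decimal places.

Conditional on each chest, P(X = 6): I: 0.1601; II: 0.0334546.
By total probability, P(X = 6) = 0.53·0.1601 + 0.47·0.0334546 = 0.100577.

0.101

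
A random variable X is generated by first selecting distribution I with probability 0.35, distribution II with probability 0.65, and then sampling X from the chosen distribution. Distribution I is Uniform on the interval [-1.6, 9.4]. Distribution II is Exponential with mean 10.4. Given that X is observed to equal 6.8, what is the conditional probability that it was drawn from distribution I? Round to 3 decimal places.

Likelihoods f(6.8 | ·): I: 0.0909091; II: 0.050004.
Posterior ∝ prior × likelihood. Numerator for I: 0.35·0.0909091 = 0.0318182.
Normalizing constant: 0.35·0.0909091 + 0.65·0.050004 = 0.0643208.
P(I | observation) = 0.0318182 / 0.0643208 = 0.49468.

0.495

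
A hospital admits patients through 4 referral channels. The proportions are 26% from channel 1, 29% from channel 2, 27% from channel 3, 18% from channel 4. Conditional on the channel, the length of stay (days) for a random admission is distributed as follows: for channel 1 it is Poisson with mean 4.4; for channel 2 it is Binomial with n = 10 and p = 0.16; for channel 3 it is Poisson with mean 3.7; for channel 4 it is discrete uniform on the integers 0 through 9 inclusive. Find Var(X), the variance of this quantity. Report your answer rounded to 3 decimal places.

5.459

Per component, 1: μ=4.4, E[X²]=23.76; 2: μ=1.6, E[X²]=3.904; 3: μ=3.7, E[X²]=17.39; 4: μ=4.5, E[X²]=28.5.
E[X] = 0.26·4.4 + 0.29·1.6 + 0.27·3.7 + 0.18·4.5 = 3.417.
E[X²] = 0.26·23.76 + 0.29·3.904 + 0.27·17.39 + 0.18·28.5 = 17.1351.
Var(X) = E[X²] − (E[X])² = 17.1351 − 11.6759 = 5.45917.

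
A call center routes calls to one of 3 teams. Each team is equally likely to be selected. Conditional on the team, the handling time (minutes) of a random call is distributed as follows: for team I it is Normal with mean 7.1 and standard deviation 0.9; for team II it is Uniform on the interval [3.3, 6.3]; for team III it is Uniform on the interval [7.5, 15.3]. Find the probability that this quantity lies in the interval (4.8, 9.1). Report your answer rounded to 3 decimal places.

0.562

Conditional on each team, P(4.8 < X < 9.1): I: 0.981565; II: 0.5; III: 0.205128.
By total probability, P(4.8 < X < 9.1) = 0.333333·0.981565 + 0.333333·0.5 + 0.333333·0.205128 = 0.562231.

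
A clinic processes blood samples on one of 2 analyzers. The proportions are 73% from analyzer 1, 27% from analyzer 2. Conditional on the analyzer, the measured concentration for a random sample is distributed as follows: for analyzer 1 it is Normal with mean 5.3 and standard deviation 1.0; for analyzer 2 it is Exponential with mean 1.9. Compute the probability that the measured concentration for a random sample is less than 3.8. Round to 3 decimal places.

0.282

Conditional on each analyzer, P(X < 3.8): 1: 0.0668072; 2: 0.864665.
By total probability, P(X < 3.8) = 0.73·0.0668072 + 0.27·0.864665 = 0.282229.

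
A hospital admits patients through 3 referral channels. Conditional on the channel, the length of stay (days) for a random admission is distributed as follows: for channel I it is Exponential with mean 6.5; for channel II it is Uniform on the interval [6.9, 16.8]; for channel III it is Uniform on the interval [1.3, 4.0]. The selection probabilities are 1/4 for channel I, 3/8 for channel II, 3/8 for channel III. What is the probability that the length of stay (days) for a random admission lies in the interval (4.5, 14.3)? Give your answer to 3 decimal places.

0.378

Conditional on each channel, P(4.5 < X < 14.3): I: 0.389617; II: 0.747475; III: 0.
By total probability, P(4.5 < X < 14.3) = 0.25·0.389617 + 0.375·0.747475 + 0.375·0 = 0.377707.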